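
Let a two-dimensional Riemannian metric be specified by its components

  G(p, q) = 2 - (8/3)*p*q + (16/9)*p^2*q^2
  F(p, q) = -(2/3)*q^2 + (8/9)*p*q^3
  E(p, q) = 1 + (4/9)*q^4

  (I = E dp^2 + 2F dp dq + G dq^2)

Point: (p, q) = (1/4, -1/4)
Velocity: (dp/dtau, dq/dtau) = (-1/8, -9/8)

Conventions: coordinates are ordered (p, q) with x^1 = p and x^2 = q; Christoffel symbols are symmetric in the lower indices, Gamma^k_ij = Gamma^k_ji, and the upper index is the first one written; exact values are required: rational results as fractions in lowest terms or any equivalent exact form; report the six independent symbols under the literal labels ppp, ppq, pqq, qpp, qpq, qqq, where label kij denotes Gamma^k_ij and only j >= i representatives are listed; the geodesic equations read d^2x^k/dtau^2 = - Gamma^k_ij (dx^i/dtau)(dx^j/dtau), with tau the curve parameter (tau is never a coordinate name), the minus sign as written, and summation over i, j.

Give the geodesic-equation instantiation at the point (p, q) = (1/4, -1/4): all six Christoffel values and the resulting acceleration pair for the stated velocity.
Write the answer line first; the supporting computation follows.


Answer: Gamma_ppp = 0, Gamma_ppq = -8/1253, Gamma_pqq = 8/1253, Gamma_qpp = 0, Gamma_qpq = 208/1253, Gamma_qqq = -208/1253; accelerations (d^2p/dtau^2, d^2q/dtau^2) = (-9/1432, 117/716)

E = 577/576, F = -13/288, G = 313/144 at the point
E_p = 0, E_q = -1/36, F_p = -1/72, F_q = 3/8, G_p = 13/18, G_q = -13/18
EG - F^2 = 1253/576;  g^inv = (576/1253) * [[313/144, 13/288], [13/288, 577/576]]
first-kind symbols [ij,l] = (1/2)(d_i g_jl + d_j g_il - d_l g_ij): [pp,p] = E_p/2 = 0, [pp,q] = F_p - E_q/2 = 0, [pq,p] = E_q/2 = -1/72, [pq,q] = G_p/2 = 13/36, [qq,p] = F_q - G_p/2 = 1/72, [qq,q] = G_q/2 = -13/36
Gamma^p_ij = (G*[ij,p] - F*[ij,q])/(EG - F^2), Gamma^q_ij = (E*[ij,q] - F*[ij,p])/(EG - F^2)
Gamma_ppp = 0, Gamma_ppq = -8/1253, Gamma_pqq = 8/1253, Gamma_qpp = 0, Gamma_qpq = 208/1253, Gamma_qqq = -208/1253
d^2p/dtau^2 = -(Gamma_ppp*(-1/8)^2 + 2*Gamma_ppq*(-1/8)*(-9/8) + Gamma_pqq*(-9/8)^2) = -9/1432
d^2q/dtau^2 = -(Gamma_qpp*(-1/8)^2 + 2*Gamma_qpq*(-1/8)*(-9/8) + Gamma_qqq*(-9/8)^2) = 117/716


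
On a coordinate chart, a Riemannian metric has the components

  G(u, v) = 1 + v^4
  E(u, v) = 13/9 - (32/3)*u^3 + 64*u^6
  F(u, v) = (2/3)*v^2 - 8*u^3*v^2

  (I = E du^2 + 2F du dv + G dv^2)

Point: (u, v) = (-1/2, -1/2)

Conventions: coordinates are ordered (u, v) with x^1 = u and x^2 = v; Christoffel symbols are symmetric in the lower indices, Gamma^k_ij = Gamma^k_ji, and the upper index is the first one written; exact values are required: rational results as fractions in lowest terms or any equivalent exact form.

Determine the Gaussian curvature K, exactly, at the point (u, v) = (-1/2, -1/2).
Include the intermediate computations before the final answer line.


E = 34/9, F = 5/12, G = 17/16, EG - F^2 = 553/144 at the point
E_u = -20, E_v = 0, F_u = -3/2, F_v = -5/3, G_u = 0, G_v = -1/2
E_vv = 0, F_uv = 6, G_uu = 0
Compute both Brioschi determinants and normalise by (EG - F^2)^2.
M1 = [[-E_vv/2 + F_uv - G_uu/2, E_u/2, F_u - E_v/2], [F_v - G_u/2, E, F], [G_v/2, F, G]] = [[6, -10, -3/2], [-5/3, 34/9, 5/12], [-1/4, 5/12, 17/16]]; det M1 = 6
M2 = [[0, E_v/2, G_u/2], [E_v/2, E, F], [G_u/2, F, G]] = [[0, 0, 0], [0, 34/9, 5/12], [0, 5/12, 17/16]]; det M2 = 0
det M1 - det M2 = 6; K = 6 / (553/144)^2 = 124416/305809

Answer: K = 124416/305809


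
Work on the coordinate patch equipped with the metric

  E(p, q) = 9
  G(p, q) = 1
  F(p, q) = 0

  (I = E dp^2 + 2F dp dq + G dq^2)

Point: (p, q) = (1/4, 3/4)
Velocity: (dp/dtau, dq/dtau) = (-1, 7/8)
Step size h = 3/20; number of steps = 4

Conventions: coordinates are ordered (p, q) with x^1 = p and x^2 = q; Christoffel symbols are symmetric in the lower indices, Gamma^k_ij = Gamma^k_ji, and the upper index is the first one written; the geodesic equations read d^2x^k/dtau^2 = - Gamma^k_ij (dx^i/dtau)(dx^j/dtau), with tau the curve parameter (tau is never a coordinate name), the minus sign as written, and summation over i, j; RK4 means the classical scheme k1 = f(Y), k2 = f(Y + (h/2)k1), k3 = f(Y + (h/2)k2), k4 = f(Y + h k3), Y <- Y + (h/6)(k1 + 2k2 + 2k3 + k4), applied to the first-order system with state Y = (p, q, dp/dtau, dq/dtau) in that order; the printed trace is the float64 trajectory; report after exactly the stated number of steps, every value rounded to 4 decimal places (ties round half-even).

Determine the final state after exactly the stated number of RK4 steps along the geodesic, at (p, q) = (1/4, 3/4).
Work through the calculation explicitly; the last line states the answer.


f(Y) = (dp/dtau, dq/dtau, -Gamma^p_ij Y'^i Y'^j, -Gamma^q_ij Y'^i Y'^j) with the Gammas evaluated at the stage position; h = 0.150000; intermediate values shown to 6 dp
step 0: p = 0.2500, q = 0.7500, dp/dtau = -1.0000, dq/dtau = 0.8750
step 1:
  k1: at (p, q) = (0.250000, 0.750000), (dp/dtau, dq/dtau) = (-1.000000, 0.875000); Gamma_ppp = 0.000000, Gamma_ppq = 0.000000, Gamma_pqq = 0.000000, Gamma_qpp = 0.000000, Gamma_qpq = 0.000000, Gamma_qqq = 0.000000; k1 = (-1.000000, 0.875000, 0.000000, 0.000000)
  k2: at (p, q) = (0.175000, 0.815625), (dp/dtau, dq/dtau) = (-1.000000, 0.875000); Gamma_ppp = 0.000000, Gamma_ppq = 0.000000, Gamma_pqq = 0.000000, Gamma_qpp = 0.000000, Gamma_qpq = 0.000000, Gamma_qqq = 0.000000; k2 = (-1.000000, 0.875000, 0.000000, 0.000000)
  k3: at (p, q) = (0.175000, 0.815625), (dp/dtau, dq/dtau) = (-1.000000, 0.875000); Gamma_ppp = 0.000000, Gamma_ppq = 0.000000, Gamma_pqq = 0.000000, Gamma_qpp = 0.000000, Gamma_qpq = 0.000000, Gamma_qqq = 0.000000; k3 = (-1.000000, 0.875000, 0.000000, 0.000000)
  k4: at (p, q) = (0.100000, 0.881250), (dp/dtau, dq/dtau) = (-1.000000, 0.875000); Gamma_ppp = 0.000000, Gamma_ppq = 0.000000, Gamma_pqq = 0.000000, Gamma_qpp = 0.000000, Gamma_qpq = 0.000000, Gamma_qqq = 0.000000; k4 = (-1.000000, 0.875000, 0.000000, 0.000000)
  Y <- Y + (h/6)(k1 + 2k2 + 2k3 + k4): p = 0.1000, q = 0.8812, dp/dtau = -1.0000, dq/dtau = 0.8750
step 2:
  k1: at (p, q) = (0.100000, 0.881250), (dp/dtau, dq/dtau) = (-1.000000, 0.875000); Gamma_ppp = 0.000000, Gamma_ppq = 0.000000, Gamma_pqq = 0.000000, Gamma_qpp = 0.000000, Gamma_qpq = 0.000000, Gamma_qqq = 0.000000; k1 = (-1.000000, 0.875000, 0.000000, 0.000000)
  k2: at (p, q) = (0.025000, 0.946875), (dp/dtau, dq/dtau) = (-1.000000, 0.875000); Gamma_ppp = 0.000000, Gamma_ppq = 0.000000, Gamma_pqq = 0.000000, Gamma_qpp = 0.000000, Gamma_qpq = 0.000000, Gamma_qqq = 0.000000; k2 = (-1.000000, 0.875000, 0.000000, 0.000000)
  k3: at (p, q) = (0.025000, 0.946875), (dp/dtau, dq/dtau) = (-1.000000, 0.875000); Gamma_ppp = 0.000000, Gamma_ppq = 0.000000, Gamma_pqq = 0.000000, Gamma_qpp = 0.000000, Gamma_qpq = 0.000000, Gamma_qqq = 0.000000; k3 = (-1.000000, 0.875000, 0.000000, 0.000000)
  k4: at (p, q) = (-0.050000, 1.012500), (dp/dtau, dq/dtau) = (-1.000000, 0.875000); Gamma_ppp = 0.000000, Gamma_ppq = 0.000000, Gamma_pqq = 0.000000, Gamma_qpp = 0.000000, Gamma_qpq = 0.000000, Gamma_qqq = 0.000000; k4 = (-1.000000, 0.875000, 0.000000, 0.000000)
  Y <- Y + (h/6)(k1 + 2k2 + 2k3 + k4): p = -0.0500, q = 1.0125, dp/dtau = -1.0000, dq/dtau = 0.8750
step 3:
  k1: at (p, q) = (-0.050000, 1.012500), (dp/dtau, dq/dtau) = (-1.000000, 0.875000); Gamma_ppp = 0.000000, Gamma_ppq = 0.000000, Gamma_pqq = 0.000000, Gamma_qpp = 0.000000, Gamma_qpq = 0.000000, Gamma_qqq = 0.000000; k1 = (-1.000000, 0.875000, 0.000000, 0.000000)
  k2: at (p, q) = (-0.125000, 1.078125), (dp/dtau, dq/dtau) = (-1.000000, 0.875000); Gamma_ppp = 0.000000, Gamma_ppq = 0.000000, Gamma_pqq = 0.000000, Gamma_qpp = 0.000000, Gamma_qpq = 0.000000, Gamma_qqq = 0.000000; k2 = (-1.000000, 0.875000, 0.000000, 0.000000)
  k3: at (p, q) = (-0.125000, 1.078125), (dp/dtau, dq/dtau) = (-1.000000, 0.875000); Gamma_ppp = 0.000000, Gamma_ppq = 0.000000, Gamma_pqq = 0.000000, Gamma_qpp = 0.000000, Gamma_qpq = 0.000000, Gamma_qqq = 0.000000; k3 = (-1.000000, 0.875000, 0.000000, 0.000000)
  k4: at (p, q) = (-0.200000, 1.143750), (dp/dtau, dq/dtau) = (-1.000000, 0.875000); Gamma_ppp = 0.000000, Gamma_ppq = 0.000000, Gamma_pqq = 0.000000, Gamma_qpp = 0.000000, Gamma_qpq = 0.000000, Gamma_qqq = 0.000000; k4 = (-1.000000, 0.875000, 0.000000, 0.000000)
  Y <- Y + (h/6)(k1 + 2k2 + 2k3 + k4): p = -0.2000, q = 1.1437, dp/dtau = -1.0000, dq/dtau = 0.8750
step 4:
  k1: at (p, q) = (-0.200000, 1.143750), (dp/dtau, dq/dtau) = (-1.000000, 0.875000); Gamma_ppp = 0.000000, Gamma_ppq = 0.000000, Gamma_pqq = 0.000000, Gamma_qpp = 0.000000, Gamma_qpq = 0.000000, Gamma_qqq = 0.000000; k1 = (-1.000000, 0.875000, 0.000000, 0.000000)
  k2: at (p, q) = (-0.275000, 1.209375), (dp/dtau, dq/dtau) = (-1.000000, 0.875000); Gamma_ppp = 0.000000, Gamma_ppq = 0.000000, Gamma_pqq = 0.000000, Gamma_qpp = 0.000000, Gamma_qpq = 0.000000, Gamma_qqq = 0.000000; k2 = (-1.000000, 0.875000, 0.000000, 0.000000)
  k3: at (p, q) = (-0.275000, 1.209375), (dp/dtau, dq/dtau) = (-1.000000, 0.875000); Gamma_ppp = 0.000000, Gamma_ppq = 0.000000, Gamma_pqq = 0.000000, Gamma_qpp = 0.000000, Gamma_qpq = 0.000000, Gamma_qqq = 0.000000; k3 = (-1.000000, 0.875000, 0.000000, 0.000000)
  k4: at (p, q) = (-0.350000, 1.275000), (dp/dtau, dq/dtau) = (-1.000000, 0.875000); Gamma_ppp = 0.000000, Gamma_ppq = 0.000000, Gamma_pqq = 0.000000, Gamma_qpp = 0.000000, Gamma_qpq = 0.000000, Gamma_qqq = 0.000000; k4 = (-1.000000, 0.875000, 0.000000, 0.000000)
  Y <- Y + (h/6)(k1 + 2k2 + 2k3 + k4): p = -0.3500, q = 1.2750, dp/dtau = -1.0000, dq/dtau = 0.8750

Answer: p = -0.3500, q = 1.2750, dp/dtau = -1.0000, dq/dtau = 0.8750


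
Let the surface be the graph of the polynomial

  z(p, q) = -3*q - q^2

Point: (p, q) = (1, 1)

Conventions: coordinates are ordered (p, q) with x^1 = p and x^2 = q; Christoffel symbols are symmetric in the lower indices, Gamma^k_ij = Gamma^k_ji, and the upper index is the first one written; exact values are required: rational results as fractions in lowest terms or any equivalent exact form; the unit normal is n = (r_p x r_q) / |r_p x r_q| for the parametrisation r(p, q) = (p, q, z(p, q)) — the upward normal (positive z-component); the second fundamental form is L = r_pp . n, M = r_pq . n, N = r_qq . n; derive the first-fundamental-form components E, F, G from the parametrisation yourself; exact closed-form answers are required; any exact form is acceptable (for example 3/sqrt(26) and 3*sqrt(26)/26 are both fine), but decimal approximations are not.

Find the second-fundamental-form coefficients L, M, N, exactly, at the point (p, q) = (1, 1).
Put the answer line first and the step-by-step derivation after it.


Answer: L = 0, M = 0, N = -sqrt(26)/13

z_p = 0, z_q = -5, z_pp = 0, z_pq = 0, z_qq = -2
E = 1, F = 0, G = 26; answer radicand W^2 = 26
unnormalised second-form numerators: l = 0, m = 0, n = -2; L = l/sqrt(26), and similarly M = m/sqrt(W^2), N = n/sqrt(W^2)


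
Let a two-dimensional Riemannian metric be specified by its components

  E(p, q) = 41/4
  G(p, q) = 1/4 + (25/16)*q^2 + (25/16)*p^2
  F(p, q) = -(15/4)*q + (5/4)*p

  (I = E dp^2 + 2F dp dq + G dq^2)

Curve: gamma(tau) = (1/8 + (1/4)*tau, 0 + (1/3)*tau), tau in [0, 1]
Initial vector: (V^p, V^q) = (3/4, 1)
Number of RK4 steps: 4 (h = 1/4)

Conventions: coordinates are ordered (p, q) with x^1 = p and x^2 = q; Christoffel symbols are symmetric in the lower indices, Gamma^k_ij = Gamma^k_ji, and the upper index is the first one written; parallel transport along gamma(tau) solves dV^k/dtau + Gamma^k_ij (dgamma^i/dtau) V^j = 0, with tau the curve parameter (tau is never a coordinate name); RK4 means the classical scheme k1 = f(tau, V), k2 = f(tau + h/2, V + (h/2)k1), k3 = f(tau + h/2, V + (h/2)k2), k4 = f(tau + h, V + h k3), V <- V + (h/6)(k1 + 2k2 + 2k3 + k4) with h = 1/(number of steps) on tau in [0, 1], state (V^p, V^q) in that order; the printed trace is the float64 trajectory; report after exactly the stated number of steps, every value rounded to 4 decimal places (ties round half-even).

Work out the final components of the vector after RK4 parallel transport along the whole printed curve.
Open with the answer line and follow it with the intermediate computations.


Answer: V^p = 0.7794, V^q = -0.0389

gamma'(tau) = (1/4, 1/3); f(tau, V)^k = -Gamma^k_ij(gamma(tau)) gamma'^i(tau) V^j; h = 1/4; intermediate values shown to 6 dp
curve data and Christoffel symbols at the stage parameters:
  tau = 0.000000: gamma = (0.125000, 0.000000), gamma' = (0.250000, 0.333333); Gamma_ppp = -0.070046, Gamma_ppq = -0.010945, Gamma_pqq = -0.388279, Gamma_qpp = 4.595044, Gamma_qpq = 0.717976, Gamma_qqq = 0.221084
  tau = 0.125000: gamma = (0.156250, 0.041667), gamma' = (0.250000, 0.333333); Gamma_ppp = -0.016386, Gamma_ppq = -0.003200, Gamma_pqq = -0.390725, Gamma_qpp = 4.299806, Gamma_qpq = 0.839806, Gamma_qqq = 0.276308
  tau = 0.250000: gamma = (0.187500, 0.083333), gamma' = (0.250000, 0.333333); Gamma_ppp = 0.030228, Gamma_ppq = 0.007085, Gamma_pqq = -0.392032, Gamma_qpp = 3.965901, Gamma_qpq = 0.929508, Gamma_qqq = 0.315346
  tau = 0.375000: gamma = (0.218750, 0.125000), gamma' = (0.250000, 0.333333); Gamma_ppp = 0.068947, Gamma_ppq = 0.018853, Gamma_pqq = -0.392727, Gamma_qpp = 3.618359, Gamma_qpq = 0.989395, Gamma_qqq = 0.339674
  tau = 0.500000: gamma = (0.250000, 0.166667), gamma' = (0.250000, 0.333333); Gamma_ppp = 0.099886, Gamma_ppq = 0.031214, Gamma_pqq = -0.393241, Gamma_qpp = 3.276269, Gamma_qpq = 1.023834, Gamma_qqq = 0.351683
  tau = 0.625000: gamma = (0.281250, 0.208333), gamma' = (0.250000, 0.333333); Gamma_ppp = 0.123762, Gamma_ppq = 0.043510, Gamma_pqq = -0.393886, Gamma_qpp = 2.952289, Gamma_qpq = 1.037914, Gamma_qqq = 0.354029
  tau = 0.750000: gamma = (0.312500, 0.250000), gamma' = (0.250000, 0.333333); Gamma_ppp = 0.141577, Gamma_ppq = 0.055303, Gamma_pqq = -0.394860, Gamma_qpp = 2.653554, Gamma_qpq = 1.036545, Gamma_qqq = 0.349202
  tau = 0.875000: gamma = (0.343750, 0.291667), gamma' = (0.250000, 0.333333); Gamma_ppp = 0.154392, Gamma_ppq = 0.066340, Gamma_pqq = -0.396271, Gamma_qpp = 2.383086, Gamma_qpq = 1.023982, Gamma_qqq = 0.339317
  tau = 1.000000: gamma = (0.375000, 0.333333), gamma' = (0.250000, 0.333333); Gamma_ppp = 0.163199, Gamma_ppq = 0.076500, Gamma_pqq = -0.398166, Gamma_qpp = 2.141177, Gamma_qpq = 1.003677, Gamma_qqq = 0.326059
step 0: V^p = 0.7500, V^q = 1.0000
step 1: k1 = (0.148032, -1.294253), k2 = (0.113810, -1.294423), k3 = (0.113785, -1.288621), k4 = (0.079657, -1.241768); V <- V + (h/6)(k1 + 2k2 + 2k3 + k4): V^p = 0.7785, V^q = 0.6791
step 2: k1 = (0.079816, -1.242194), k2 = (0.047557, -1.162099), k3 = (0.048916, -1.160731), k4 = (0.019970, -1.062595); V <- V + (h/6)(k1 + 2k2 + 2k3 + k4): V^p = 0.7907, V^q = 0.3895
step 3: k1 = (0.020043, -1.062775), k2 = (-0.005141, -0.956690), k3 = (-0.003401, -0.958283), k4 = (-0.024856, -0.853127); V <- V + (h/6)(k1 + 2k2 + 2k3 + k4): V^p = 0.7897, V^q = 0.1501
step 4: k1 = (-0.024834, -0.853125), k2 = (-0.042742, -0.753182), k3 = (-0.041163, -0.755696), k4 = (-0.056091, -0.664031); V <- V + (h/6)(k1 + 2k2 + 2k3 + k4): V^p = 0.7794, V^q = -0.0389


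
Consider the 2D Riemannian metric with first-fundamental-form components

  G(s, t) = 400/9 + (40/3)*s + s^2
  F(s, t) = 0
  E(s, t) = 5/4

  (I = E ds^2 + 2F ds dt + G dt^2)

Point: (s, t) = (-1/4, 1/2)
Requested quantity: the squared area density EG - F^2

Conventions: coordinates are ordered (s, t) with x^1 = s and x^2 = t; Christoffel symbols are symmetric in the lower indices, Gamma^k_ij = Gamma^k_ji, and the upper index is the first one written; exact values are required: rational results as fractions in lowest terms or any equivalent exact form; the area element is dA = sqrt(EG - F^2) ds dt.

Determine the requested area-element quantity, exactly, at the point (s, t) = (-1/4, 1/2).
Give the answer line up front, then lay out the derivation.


Answer: EG - F^2 = 29645/576

E = 5/4, F = 0, G = 5929/144; EG - F^2 = 29645/576


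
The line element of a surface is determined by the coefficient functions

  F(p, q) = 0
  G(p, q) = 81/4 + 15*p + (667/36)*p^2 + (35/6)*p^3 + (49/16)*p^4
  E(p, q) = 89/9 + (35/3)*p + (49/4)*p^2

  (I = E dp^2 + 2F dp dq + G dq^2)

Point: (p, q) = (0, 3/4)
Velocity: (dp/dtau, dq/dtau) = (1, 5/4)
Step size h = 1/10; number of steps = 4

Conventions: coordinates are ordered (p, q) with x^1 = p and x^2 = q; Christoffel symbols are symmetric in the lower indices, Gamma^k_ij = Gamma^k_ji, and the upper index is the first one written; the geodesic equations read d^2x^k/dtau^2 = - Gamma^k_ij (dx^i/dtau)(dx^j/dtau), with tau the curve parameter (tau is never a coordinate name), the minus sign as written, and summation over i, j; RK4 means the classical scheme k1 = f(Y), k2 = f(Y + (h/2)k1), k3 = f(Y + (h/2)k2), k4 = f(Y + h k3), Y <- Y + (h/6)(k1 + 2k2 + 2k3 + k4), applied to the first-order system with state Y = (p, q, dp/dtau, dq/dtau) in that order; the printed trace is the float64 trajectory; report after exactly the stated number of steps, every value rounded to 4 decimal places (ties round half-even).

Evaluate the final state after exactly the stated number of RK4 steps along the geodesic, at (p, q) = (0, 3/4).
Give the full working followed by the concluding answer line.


f(Y) = (dp/dtau, dq/dtau, -Gamma^p_ij Y'^i Y'^j, -Gamma^q_ij Y'^i Y'^j) with the Gammas evaluated at the stage position; h = 0.100000; intermediate values shown to 6 dp
step 0: p = 0.0000, q = 0.7500, dp/dtau = 1.0000, dq/dtau = 1.2500
step 1:
  k1: at (p, q) = (0.000000, 0.750000), (dp/dtau, dq/dtau) = (1.000000, 1.250000); Gamma_ppp = 0.589888, Gamma_ppq = 0.000000, Gamma_pqq = -0.758427, Gamma_qpp = 0.000000, Gamma_qpq = 0.370370, Gamma_qqq = 0.000000; k1 = (1.000000, 1.250000, 0.595154, -0.925926)
  k2: at (p, q) = (0.050000, 0.812500), (dp/dtau, dq/dtau) = (1.029758, 1.203704); Gamma_ppp = 0.613722, Gamma_ppq = 0.000000, Gamma_pqq = -0.804451, Gamma_qpp = 0.000000, Gamma_qpq = 0.401435, Gamma_qqq = 0.000000; k2 = (1.029758, 1.203704, 0.514780, -0.995176)
  k3: at (p, q) = (0.051488, 0.810185), (dp/dtau, dq/dtau) = (1.025739, 1.200241); Gamma_ppp = 0.614334, Gamma_ppq = 0.000000, Gamma_pqq = -0.805735, Gamma_qpp = 0.000000, Gamma_qpq = 0.402329, Gamma_qqq = 0.000000; k3 = (1.025739, 1.200241, 0.514359, -0.990643)
  k4: at (p, q) = (0.102574, 0.870024), (dp/dtau, dq/dtau) = (1.051436, 1.150936); Gamma_ppp = 0.632207, Gamma_ppq = 0.000000, Gamma_pqq = -0.847043, Gamma_qpp = 0.000000, Gamma_qpq = 0.431972, Gamma_qqq = 0.000000; k4 = (1.051436, 1.150936, 0.423122, -1.045489)
  Y <- Y + (h/6)(k1 + 2k2 + 2k3 + k4): p = 0.1027, q = 0.8701, dp/dtau = 1.0513, dq/dtau = 1.1509
step 2:
  k1: at (p, q) = (0.102707, 0.870147), (dp/dtau, dq/dtau) = (1.051276, 1.150949); Gamma_ppp = 0.632246, Gamma_ppq = 0.000000, Gamma_pqq = -0.847144, Gamma_qpp = 0.000000, Gamma_qpq = 0.432046, Gamma_qqq = 0.000000; k1 = (1.051276, 1.150949, 0.423452, -1.045522)
  k2: at (p, q) = (0.155271, 0.927695), (dp/dtau, dq/dtau) = (1.072449, 1.098673); Gamma_ppp = 0.644847, Gamma_ppq = 0.000000, Gamma_pqq = -0.884541, Gamma_qpp = 0.000000, Gamma_qpq = 0.460347, Gamma_qqq = 0.000000; k2 = (1.072449, 1.098673, 0.326046, -1.084826)
  k3: at (p, q) = (0.156330, 0.925081), (dp/dtau, dq/dtau) = (1.067578, 1.096708); Gamma_ppp = 0.645047, Gamma_ppq = 0.000000, Gamma_pqq = -0.885247, Gamma_qpp = 0.000000, Gamma_qpq = 0.460894, Gamma_qqq = 0.000000; k3 = (1.067578, 1.096708, 0.329572, -1.079249)
  k4: at (p, q) = (0.209465, 0.979818), (dp/dtau, dq/dtau) = (1.084233, 1.043024); Gamma_ppp = 0.652618, Gamma_ppq = 0.000000, Gamma_pqq = -0.918493, Gamma_qpp = 0.000000, Gamma_qpq = 0.487180, Gamma_qqq = 0.000000; k4 = (1.084233, 1.043024, 0.232036, -1.101885)
  Y <- Y + (h/6)(k1 + 2k2 + 2k3 + k4): p = 0.2096, q = 0.9799, dp/dtau = 1.0841, dq/dtau = 1.0430
step 3:
  k1: at (p, q) = (0.209633, 0.979893), (dp/dtau, dq/dtau) = (1.084055, 1.043023); Gamma_ppp = 0.652635, Gamma_ppq = 0.000000, Gamma_pqq = -0.918592, Gamma_qpp = 0.000000, Gamma_qpq = 0.487259, Gamma_qqq = 0.000000; k1 = (1.084055, 1.043023, 0.232374, -1.101882)
  k2: at (p, q) = (0.263836, 1.032044), (dp/dtau, dq/dtau) = (1.095673, 0.987929); Gamma_ppp = 0.655972, Gamma_ppq = 0.000000, Gamma_pqq = -0.948637, Gamma_qpp = 0.000000, Gamma_qpq = 0.511720, Gamma_qqq = 0.000000; k2 = (1.095673, 0.987929, 0.138379, -1.107820)
  k3: at (p, q) = (0.264417, 1.029289), (dp/dtau, dq/dtau) = (1.090974, 0.987632); Gamma_ppp = 0.655986, Gamma_ppq = 0.000000, Gamma_pqq = -0.948940, Gamma_qpp = 0.000000, Gamma_qpq = 0.511969, Gamma_qqq = 0.000000; k3 = (1.090974, 0.987632, 0.144842, -1.103274)
  k4: at (p, q) = (0.318731, 1.078656), (dp/dtau, dq/dtau) = (1.098539, 0.932696); Gamma_ppp = 0.655660, Gamma_ppq = 0.000000, Gamma_pqq = -0.975809, Gamma_qpp = 0.000000, Gamma_qpq = 0.534119, Gamma_qqq = 0.000000; k4 = (1.098539, 0.932696, 0.057635, -1.094519)
  Y <- Y + (h/6)(k1 + 2k2 + 2k3 + k4): p = 0.3189, q = 1.0787, dp/dtau = 1.0983, dq/dtau = 0.9327
step 4:
  k1: at (p, q) = (0.318898, 1.078673), (dp/dtau, dq/dtau) = (1.098329, 0.932713); Gamma_ppp = 0.655654, Gamma_ppq = 0.000000, Gamma_pqq = -0.975888, Gamma_qpp = 0.000000, Gamma_qpq = 0.534183, Gamma_qqq = 0.000000; k1 = (1.098329, 0.932713, 0.058045, -1.094463)
  k2: at (p, q) = (0.373814, 1.125309), (dp/dtau, dq/dtau) = (1.101231, 0.877990); Gamma_ppp = 0.652341, Gamma_ppq = 0.000000, Gamma_pqq = -1.000423, Gamma_qpp = 0.000000, Gamma_qpq = 0.554258, Gamma_qqq = 0.000000; k2 = (1.101231, 0.877990, -0.019907, -1.071792)
  k3: at (p, q) = (0.373960, 1.122573), (dp/dtau, dq/dtau) = (1.097333, 0.879124); Gamma_ppp = 0.652329, Gamma_ppq = 0.000000, Gamma_pqq = -1.000485, Gamma_qpp = 0.000000, Gamma_qpq = 0.554308, Gamma_qqq = 0.000000; k3 = (1.097333, 0.879124, -0.012262, -1.069474)
  k4: at (p, q) = (0.428631, 1.166586), (dp/dtau, dq/dtau) = (1.097103, 0.825766); Gamma_ppp = 0.646670, Gamma_ppq = 0.000000, Gamma_pqq = -1.022830, Gamma_qpp = 0.000000, Gamma_qpq = 0.572061, Gamma_qqq = 0.000000; k4 = (1.097103, 0.825766, -0.080898, -1.036518)
  Y <- Y + (h/6)(k1 + 2k2 + 2k3 + k4): p = 0.4288, q = 1.1666, dp/dtau = 1.0969, dq/dtau = 0.8258

Answer: p = 0.4288, q = 1.1666, dp/dtau = 1.0969, dq/dtau = 0.8258


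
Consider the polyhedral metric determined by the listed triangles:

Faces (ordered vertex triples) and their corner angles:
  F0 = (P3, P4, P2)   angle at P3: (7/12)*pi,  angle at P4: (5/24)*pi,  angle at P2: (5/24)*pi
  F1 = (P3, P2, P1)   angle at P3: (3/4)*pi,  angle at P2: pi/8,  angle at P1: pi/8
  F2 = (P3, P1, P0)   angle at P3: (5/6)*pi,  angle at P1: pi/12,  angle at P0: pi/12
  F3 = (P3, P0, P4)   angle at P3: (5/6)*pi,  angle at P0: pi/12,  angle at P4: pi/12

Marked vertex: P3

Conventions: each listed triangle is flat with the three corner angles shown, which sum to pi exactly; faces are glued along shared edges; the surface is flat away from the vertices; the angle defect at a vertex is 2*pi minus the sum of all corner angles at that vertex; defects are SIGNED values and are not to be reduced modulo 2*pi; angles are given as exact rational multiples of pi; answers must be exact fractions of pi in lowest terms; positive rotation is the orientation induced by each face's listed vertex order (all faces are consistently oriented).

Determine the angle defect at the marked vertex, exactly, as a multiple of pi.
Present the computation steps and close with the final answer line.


Sum of corner angles at P3: 3*pi
defect = 2*pi - 3*pi

Answer: defect(P3) = -pi


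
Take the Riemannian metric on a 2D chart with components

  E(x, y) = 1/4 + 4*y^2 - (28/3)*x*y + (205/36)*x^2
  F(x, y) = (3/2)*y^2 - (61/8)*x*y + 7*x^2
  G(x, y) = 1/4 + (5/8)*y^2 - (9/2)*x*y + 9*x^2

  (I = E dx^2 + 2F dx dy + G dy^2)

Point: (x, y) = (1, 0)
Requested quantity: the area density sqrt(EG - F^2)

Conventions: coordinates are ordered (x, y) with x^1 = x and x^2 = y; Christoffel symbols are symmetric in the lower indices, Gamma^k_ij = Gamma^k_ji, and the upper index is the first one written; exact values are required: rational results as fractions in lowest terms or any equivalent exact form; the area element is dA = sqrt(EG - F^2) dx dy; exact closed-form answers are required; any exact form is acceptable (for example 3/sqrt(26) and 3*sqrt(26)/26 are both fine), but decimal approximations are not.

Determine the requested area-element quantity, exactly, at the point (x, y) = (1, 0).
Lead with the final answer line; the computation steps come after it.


Answer: sqrt(EG - F^2) = sqrt(862)/12

E = 107/18, F = 7, G = 37/4; EG - F^2 = 431/72


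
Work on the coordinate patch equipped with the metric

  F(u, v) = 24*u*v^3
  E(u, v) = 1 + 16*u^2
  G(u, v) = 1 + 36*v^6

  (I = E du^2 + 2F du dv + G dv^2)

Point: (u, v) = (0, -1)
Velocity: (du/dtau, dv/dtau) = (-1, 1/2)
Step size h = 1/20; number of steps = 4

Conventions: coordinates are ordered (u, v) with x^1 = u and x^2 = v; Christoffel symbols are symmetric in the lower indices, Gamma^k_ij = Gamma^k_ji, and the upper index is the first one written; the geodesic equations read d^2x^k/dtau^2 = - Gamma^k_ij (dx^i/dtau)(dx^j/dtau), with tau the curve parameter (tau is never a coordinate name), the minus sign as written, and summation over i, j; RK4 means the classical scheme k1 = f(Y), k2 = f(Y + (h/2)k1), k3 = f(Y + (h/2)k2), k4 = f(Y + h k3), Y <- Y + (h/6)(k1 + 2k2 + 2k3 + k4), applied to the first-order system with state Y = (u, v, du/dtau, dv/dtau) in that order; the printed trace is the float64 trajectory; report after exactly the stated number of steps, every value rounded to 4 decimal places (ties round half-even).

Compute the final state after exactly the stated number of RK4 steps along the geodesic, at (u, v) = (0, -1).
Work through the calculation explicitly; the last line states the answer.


f(Y) = (du/dtau, dv/dtau, -Gamma^u_ij Y'^i Y'^j, -Gamma^v_ij Y'^i Y'^j) with the Gammas evaluated at the stage position; h = 0.050000; intermediate values shown to 6 dp
step 0: u = 0.0000, v = -1.0000, du/dtau = -1.0000, dv/dtau = 0.5000
step 1:
  k1: at (u, v) = (0.000000, -1.000000), (du/dtau, dv/dtau) = (-1.000000, 0.500000); Gamma_uuu = 0.000000, Gamma_uuv = 0.000000, Gamma_uvv = 0.000000, Gamma_vuu = -0.648649, Gamma_vuv = 0.000000, Gamma_vvv = -2.918919; k1 = (-1.000000, 0.500000, 0.000000, 1.378378)
  k2: at (u, v) = (-0.025000, -0.987500), (du/dtau, dv/dtau) = (-1.000000, 0.534459); Gamma_uuu = -0.011630, Gamma_uuv = 0.000000, Gamma_uvv = -0.051036, Gamma_vuu = -0.671974, Gamma_vuv = 0.000000, Gamma_vvv = -2.948760; k2 = (-1.000000, 0.534459, 0.026209, 1.514279)
  k3: at (u, v) = (-0.025000, -0.986639), (du/dtau, dv/dtau) = (-0.999345, 0.537857); Gamma_uuu = -0.011690, Gamma_uuv = 0.000000, Gamma_uvv = -0.051207, Gamma_vuu = -0.673632, Gamma_vuv = 0.000000, Gamma_vvv = -2.950880; k3 = (-0.999345, 0.537857, 0.026488, 1.526410)
  k4: at (u, v) = (-0.049967, -0.973107), (du/dtau, dv/dtau) = (-0.998676, 0.576321); Gamma_uuu = -0.025294, Gamma_uuv = 0.000000, Gamma_uvv = -0.107781, Gamma_vuu = -0.699677, Gamma_vuv = 0.000000, Gamma_vvv = -2.981476; k4 = (-0.998676, 0.576321, 0.061026, 1.688108)
  Y <- Y + (h/6)(k1 + 2k2 + 2k3 + k4): u = -0.0500, v = -0.9732, du/dtau = -0.9986, dv/dtau = 0.5762
step 2:
  k1: at (u, v) = (-0.049978, -0.973159), (du/dtau, dv/dtau) = (-0.998613, 0.576232); Gamma_uuu = -0.025291, Gamma_uuv = 0.000000, Gamma_uvv = -0.107783, Gamma_vuu = -0.699572, Gamma_vuv = 0.000000, Gamma_vvv = -2.981347; k1 = (-0.998613, 0.576232, 0.061010, 1.687571)
  k2: at (u, v) = (-0.074943, -0.958753), (du/dtau, dv/dtau) = (-0.997088, 0.618421); Gamma_uuu = -0.041277, Gamma_uuv = 0.000000, Gamma_uvv = -0.170738, Gamma_vuu = -0.728085, Gamma_vuv = 0.000000, Gamma_vvv = -3.011673; k2 = (-0.997088, 0.618421, 0.106334, 1.875650)
  k3: at (u, v) = (-0.074905, -0.957698), (du/dtau, dv/dtau) = (-0.995955, 0.623123); Gamma_uuu = -0.041519, Gamma_uuv = 0.000000, Gamma_uvv = -0.171362, Gamma_vuu = -0.730314, Gamma_vuv = 0.000000, Gamma_vvv = -3.014250; k3 = (-0.995955, 0.623123, 0.107720, 1.894799)
  k4: at (u, v) = (-0.099776, -0.942003), (du/dtau, dv/dtau) = (-0.993227, 0.670972); Gamma_uuu = -0.060668, Gamma_uuv = 0.000000, Gamma_uvv = -0.242259, Gamma_vuu = -0.762403, Gamma_vuv = 0.000000, Gamma_vvv = -3.044399; k4 = (-0.993227, 0.670972, 0.168915, 2.122710)
  Y <- Y + (h/6)(k1 + 2k2 + 2k3 + k4): u = -0.0998, v = -0.9421, du/dtau = -0.9931, dv/dtau = 0.6708
step 3:
  k1: at (u, v) = (-0.099794, -0.942073), (du/dtau, dv/dtau) = (-0.993130, 0.670825); Gamma_uuu = -0.060653, Gamma_uuv = 0.000000, Gamma_uvv = -0.242235, Gamma_vuu = -0.762246, Gamma_vuv = 0.000000, Gamma_vvv = -3.044225; k1 = (-0.993130, 0.670825, 0.168830, 2.121729)
  k2: at (u, v) = (-0.124622, -0.925302), (du/dtau, dv/dtau) = (-0.988909, 0.723869); Gamma_uuu = -0.083628, Gamma_uuv = 0.000000, Gamma_uvv = -0.322206, Gamma_vuu = -0.797443, Gamma_vuv = 0.000000, Gamma_vvv = -3.072414; k2 = (-0.988909, 0.723869, 0.250615, 2.389753)
  k3: at (u, v) = (-0.124517, -0.923976), (du/dtau, dv/dtau) = (-0.986864, 0.730569); Gamma_uuu = -0.084243, Gamma_uuv = 0.000000, Gamma_uvv = -0.323644, Gamma_vuu = -0.800534, Gamma_vuv = 0.000000, Gamma_vvv = -3.075486; k3 = (-0.986864, 0.730569, 0.254784, 2.421124)
  k4: at (u, v) = (-0.149137, -0.905544), (du/dtau, dv/dtau) = (-0.980390, 0.791882); Gamma_uuu = -0.112525, Gamma_uuv = 0.000000, Gamma_uvv = -0.415223, Gamma_vuu = -0.840396, Gamma_vuv = 0.000000, Gamma_vvv = -3.101101; k4 = (-0.980390, 0.791882, 0.368532, 2.752386)
  Y <- Y + (h/6)(k1 + 2k2 + 2k3 + k4): u = -0.1492, v = -0.9056, du/dtau = -0.9802, dv/dtau = 0.7916
step 4:
  k1: at (u, v) = (-0.149170, -0.905643), (du/dtau, dv/dtau) = (-0.980228, 0.791624); Gamma_uuu = -0.112480, Gamma_uuv = 0.000000, Gamma_uvv = -0.415147, Gamma_vuu = -0.840150, Gamma_vuv = 0.000000, Gamma_vvv = -3.100870; k1 = (-0.980228, 0.791624, 0.368236, 2.750475)
  k2: at (u, v) = (-0.173675, -0.885852), (du/dtau, dv/dtau) = (-0.971022, 0.860386); Gamma_uuu = -0.147187, Gamma_uuv = 0.000000, Gamma_uvv = -0.519761, Gamma_vuu = -0.883702, Gamma_vuv = 0.000000, Gamma_vvv = -3.120620; k2 = (-0.971022, 0.860386, 0.523540, 3.143312)
  k3: at (u, v) = (-0.173445, -0.884133), (du/dtau, dv/dtau) = (-0.967140, 0.870207); Gamma_uuu = -0.148588, Gamma_uuv = 0.000000, Gamma_uvv = -0.522676, Gamma_vuu = -0.888109, Gamma_vuv = 0.000000, Gamma_vvv = -3.124026; k3 = (-0.967140, 0.870207, 0.534785, 3.196402)
  k4: at (u, v) = (-0.197527, -0.862133), (du/dtau, dv/dtau) = (-0.953489, 0.951444); Gamma_uuu = -0.192630, Gamma_uuv = 0.000000, Gamma_uvv = -0.644294, Gamma_vuu = -0.937370, Gamma_vuv = 0.000000, Gamma_vvv = -3.135248; k4 = (-0.953489, 0.951444, 0.758372, 3.690374)
  Y <- Y + (h/6)(k1 + 2k2 + 2k3 + k4): u = -0.1976, v = -0.8623, du/dtau = -0.9532, dv/dtau = 0.9510

Answer: u = -0.1976, v = -0.8623, du/dtau = -0.9532, dv/dtau = 0.9510


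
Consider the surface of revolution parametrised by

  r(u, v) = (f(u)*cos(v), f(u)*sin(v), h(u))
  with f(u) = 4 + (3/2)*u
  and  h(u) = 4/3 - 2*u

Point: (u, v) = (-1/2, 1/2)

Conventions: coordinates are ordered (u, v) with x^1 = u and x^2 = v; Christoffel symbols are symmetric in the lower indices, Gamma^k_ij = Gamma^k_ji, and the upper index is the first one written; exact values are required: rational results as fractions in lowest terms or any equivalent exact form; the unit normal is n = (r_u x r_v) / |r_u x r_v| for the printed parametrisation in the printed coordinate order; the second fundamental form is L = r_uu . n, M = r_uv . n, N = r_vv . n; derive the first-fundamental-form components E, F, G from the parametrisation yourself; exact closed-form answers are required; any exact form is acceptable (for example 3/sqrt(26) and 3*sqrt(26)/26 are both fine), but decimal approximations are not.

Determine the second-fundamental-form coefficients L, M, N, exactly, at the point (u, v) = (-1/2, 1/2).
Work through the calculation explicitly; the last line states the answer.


f = 13/4, f' = 3/2, f'' = 0, h' = -2, h'' = 0
E = 25/4, F = 0, G = 169/16; answer radicand W^2 = 25/4
unnormalised second-form numerators: l = 0, m = 0, n = -13/2; L = l/sqrt(25/4), and similarly M = m/sqrt(W^2), N = n/sqrt(W^2)

Answer: L = 0, M = 0, N = -13/5


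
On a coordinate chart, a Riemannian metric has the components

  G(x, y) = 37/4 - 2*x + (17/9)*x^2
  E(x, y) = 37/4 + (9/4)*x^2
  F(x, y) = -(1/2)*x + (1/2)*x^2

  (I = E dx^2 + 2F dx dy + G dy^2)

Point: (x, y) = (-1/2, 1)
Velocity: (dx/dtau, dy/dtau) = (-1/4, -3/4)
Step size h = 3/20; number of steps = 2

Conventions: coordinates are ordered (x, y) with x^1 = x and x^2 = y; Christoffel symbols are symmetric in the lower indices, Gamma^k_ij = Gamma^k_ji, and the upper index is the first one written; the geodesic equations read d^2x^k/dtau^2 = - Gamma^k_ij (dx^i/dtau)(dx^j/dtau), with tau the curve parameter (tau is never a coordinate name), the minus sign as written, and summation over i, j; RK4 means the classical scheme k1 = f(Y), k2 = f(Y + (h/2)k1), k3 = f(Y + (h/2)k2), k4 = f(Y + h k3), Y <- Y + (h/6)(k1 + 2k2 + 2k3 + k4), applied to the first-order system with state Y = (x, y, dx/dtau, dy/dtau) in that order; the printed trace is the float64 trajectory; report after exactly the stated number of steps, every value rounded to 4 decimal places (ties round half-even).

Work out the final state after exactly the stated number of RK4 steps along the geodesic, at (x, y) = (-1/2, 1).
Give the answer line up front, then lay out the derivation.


Answer: x = -0.5798, y = 0.7787, dx/dtau = -0.2817, dy/dtau = -0.7249

f(Y) = (dx/dtau, dy/dtau, -Gamma^x_ij Y'^i Y'^j, -Gamma^y_ij Y'^i Y'^j) with the Gammas evaluated at the stage position; h = 0.150000; intermediate values shown to 6 dp
step 0: x = -0.5000, y = 1.0000, dx/dtau = -0.2500, dy/dtau = -0.7500
step 1:
  k1: at (x, y) = (-0.500000, 1.000000), (dx/dtau, dy/dtau) = (-0.250000, -0.750000); Gamma_xxx = -0.111234, Gamma_xxy = 0.006940, Gamma_xyy = 0.198425, Gamma_yxx = -0.089374, Gamma_yxy = -0.181590, Gamma_yyy = -0.006940; k1 = (-0.250000, -0.750000, -0.107264, 0.077586)
  k2: at (x, y) = (-0.518750, 0.943750), (dx/dtau, dy/dtau) = (-0.258045, -0.744181); Gamma_xxx = -0.114826, Gamma_xxy = 0.007341, Gamma_xyy = 0.201183, Gamma_yxx = -0.090176, Gamma_yxy = -0.183660, Gamma_yyy = -0.007341; k2 = (-0.258045, -0.744181, -0.106590, 0.080607)
  k3: at (x, y) = (-0.519353, 0.944186), (dx/dtau, dy/dtau) = (-0.257994, -0.743954); Gamma_xxx = -0.114941, Gamma_xxy = 0.007354, Gamma_xyy = 0.201271, Gamma_yxx = -0.090201, Gamma_yxy = -0.183725, Gamma_yyy = -0.007354; k3 = (-0.257994, -0.743954, -0.106569, 0.080601)
  k4: at (x, y) = (-0.538699, 0.888407), (dx/dtau, dy/dtau) = (-0.265985, -0.737910); Gamma_xxx = -0.118587, Gamma_xxy = 0.007776, Gamma_xyy = 0.204057, Gamma_yxx = -0.090989, Gamma_yxy = -0.185808, Gamma_yyy = -0.007776; k4 = (-0.265985, -0.737910, -0.105774, 0.083610)
  Y <- Y + (h/6)(k1 + 2k2 + 2k3 + k4): x = -0.5387, y = 0.8884, dx/dtau = -0.2660, dy/dtau = -0.7379
step 2:
  k1: at (x, y) = (-0.538702, 0.888395), (dx/dtau, dy/dtau) = (-0.265984, -0.737910); Gamma_xxx = -0.118588, Gamma_xxy = 0.007776, Gamma_xyy = 0.204057, Gamma_yxx = -0.090989, Gamma_yxy = -0.185808, Gamma_yyy = -0.007776; k1 = (-0.265984, -0.737910, -0.105774, 0.083610)
  k2: at (x, y) = (-0.558650, 0.833052), (dx/dtau, dy/dtau) = (-0.273917, -0.731639); Gamma_xxx = -0.122286, Gamma_xxy = 0.008220, Gamma_xyy = 0.206869, Gamma_yxx = -0.091761, Gamma_yxy = -0.187902, Gamma_yyy = -0.008220; k2 = (-0.273917, -0.731639, -0.104856, 0.086599)
  k3: at (x, y) = (-0.559245, 0.833523), (dx/dtau, dy/dtau) = (-0.273848, -0.731415); Gamma_xxx = -0.122395, Gamma_xxy = 0.008233, Gamma_xyy = 0.206952, Gamma_yxx = -0.091784, Gamma_yxy = -0.187964, Gamma_yyy = -0.008233; k3 = (-0.273848, -0.731415, -0.104832, 0.086585)
  k4: at (x, y) = (-0.579779, 0.778683), (dx/dtau, dy/dtau) = (-0.281709, -0.724922); Gamma_xxx = -0.126133, Gamma_xxy = 0.008699, Gamma_xyy = 0.209779, Gamma_yxx = -0.092536, Gamma_yxy = -0.190060, Gamma_yyy = -0.008699; k4 = (-0.281709, -0.724922, -0.103785, 0.089542)
  Y <- Y + (h/6)(k1 + 2k2 + 2k3 + k4): x = -0.5798, y = 0.7787, dx/dtau = -0.2817, dy/dtau = -0.7249


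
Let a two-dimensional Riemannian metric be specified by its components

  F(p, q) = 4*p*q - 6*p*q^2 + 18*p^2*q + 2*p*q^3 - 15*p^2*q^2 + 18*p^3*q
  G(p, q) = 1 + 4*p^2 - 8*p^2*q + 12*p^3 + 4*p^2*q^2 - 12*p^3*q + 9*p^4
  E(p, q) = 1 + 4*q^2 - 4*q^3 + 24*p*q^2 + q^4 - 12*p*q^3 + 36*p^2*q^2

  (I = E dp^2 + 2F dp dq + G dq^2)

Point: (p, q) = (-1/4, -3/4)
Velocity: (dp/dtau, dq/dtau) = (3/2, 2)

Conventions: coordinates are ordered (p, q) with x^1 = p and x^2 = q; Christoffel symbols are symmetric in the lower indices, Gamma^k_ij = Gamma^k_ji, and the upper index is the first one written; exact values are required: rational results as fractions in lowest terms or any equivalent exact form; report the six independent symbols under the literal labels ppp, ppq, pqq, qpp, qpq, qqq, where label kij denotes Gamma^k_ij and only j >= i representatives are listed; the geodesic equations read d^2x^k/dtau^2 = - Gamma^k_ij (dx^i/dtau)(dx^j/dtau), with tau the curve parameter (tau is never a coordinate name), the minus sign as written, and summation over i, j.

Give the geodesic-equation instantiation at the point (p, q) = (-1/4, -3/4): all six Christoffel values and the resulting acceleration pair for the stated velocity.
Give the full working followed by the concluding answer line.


E = 481/256, F = 165/256, G = 377/256 at the point
E_p = 135/16, E_q = -15/4, F_p = 39/32, F_q = -59/32, G_p = -11/4, G_q = -11/16
EG - F^2 = 301/128;  g^inv = (128/301) * [[377/256, -165/256], [-165/256, 481/256]]
first-kind symbols [ij,l] = (1/2)(d_i g_jl + d_j g_il - d_l g_ij): [pp,p] = E_p/2 = 135/32, [pp,q] = F_p - E_q/2 = 99/32, [pq,p] = E_q/2 = -15/8, [pq,q] = G_p/2 = -11/8, [qq,p] = F_q - G_p/2 = -15/32, [qq,q] = G_q/2 = -11/32
Gamma^p_ij = (G*[ij,p] - F*[ij,q])/(EG - F^2), Gamma^q_ij = (E*[ij,q] - F*[ij,p])/(EG - F^2)
Gamma_ppp = 540/301, Gamma_ppq = -240/301, Gamma_pqq = -60/301, Gamma_qpp = 396/301, Gamma_qpq = -176/301, Gamma_qqq = -44/301
d^2p/dtau^2 = -(Gamma_ppp*(3/2)^2 + 2*Gamma_ppq*(3/2)*(2) + Gamma_pqq*(2)^2) = 465/301
d^2q/dtau^2 = -(Gamma_qpp*(3/2)^2 + 2*Gamma_qpq*(3/2)*(2) + Gamma_qqq*(2)^2) = 341/301

Answer: Gamma_ppp = 540/301, Gamma_ppq = -240/301, Gamma_pqq = -60/301, Gamma_qpp = 396/301, Gamma_qpq = -176/301, Gamma_qqq = -44/301; accelerations (d^2p/dtau^2, d^2q/dtau^2) = (465/301, 341/301)


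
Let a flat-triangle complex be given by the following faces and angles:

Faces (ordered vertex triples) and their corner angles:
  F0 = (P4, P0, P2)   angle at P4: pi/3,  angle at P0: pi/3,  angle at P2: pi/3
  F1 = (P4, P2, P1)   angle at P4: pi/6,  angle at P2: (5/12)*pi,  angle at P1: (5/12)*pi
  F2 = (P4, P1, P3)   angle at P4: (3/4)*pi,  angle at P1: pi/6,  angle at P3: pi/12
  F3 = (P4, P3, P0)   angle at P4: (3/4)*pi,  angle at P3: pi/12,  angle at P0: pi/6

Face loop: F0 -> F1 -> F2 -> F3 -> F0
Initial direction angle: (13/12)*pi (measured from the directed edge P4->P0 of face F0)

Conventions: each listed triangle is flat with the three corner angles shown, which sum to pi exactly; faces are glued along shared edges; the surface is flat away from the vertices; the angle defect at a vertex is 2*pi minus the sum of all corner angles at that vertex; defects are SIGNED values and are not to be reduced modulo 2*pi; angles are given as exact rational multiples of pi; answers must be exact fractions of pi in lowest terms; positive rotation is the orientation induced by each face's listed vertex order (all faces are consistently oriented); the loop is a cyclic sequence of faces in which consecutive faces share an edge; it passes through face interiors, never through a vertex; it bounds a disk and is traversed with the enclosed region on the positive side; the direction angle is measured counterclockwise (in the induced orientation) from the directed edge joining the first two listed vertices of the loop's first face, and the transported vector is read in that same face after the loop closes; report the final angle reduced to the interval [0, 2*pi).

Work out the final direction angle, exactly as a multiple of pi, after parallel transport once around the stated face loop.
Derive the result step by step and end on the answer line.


enclosed vertex P4: corner angles sum to 2*pi, defect = 2*pi - 2*pi = 0
final direction = starting direction + enclosed defect total, reduced mod 2*pi (induced orientation)
final angle = (13/12)*pi + 0 = (13/12)*pi (mod 2*pi)

Answer: final direction angle = (13/12)*pi


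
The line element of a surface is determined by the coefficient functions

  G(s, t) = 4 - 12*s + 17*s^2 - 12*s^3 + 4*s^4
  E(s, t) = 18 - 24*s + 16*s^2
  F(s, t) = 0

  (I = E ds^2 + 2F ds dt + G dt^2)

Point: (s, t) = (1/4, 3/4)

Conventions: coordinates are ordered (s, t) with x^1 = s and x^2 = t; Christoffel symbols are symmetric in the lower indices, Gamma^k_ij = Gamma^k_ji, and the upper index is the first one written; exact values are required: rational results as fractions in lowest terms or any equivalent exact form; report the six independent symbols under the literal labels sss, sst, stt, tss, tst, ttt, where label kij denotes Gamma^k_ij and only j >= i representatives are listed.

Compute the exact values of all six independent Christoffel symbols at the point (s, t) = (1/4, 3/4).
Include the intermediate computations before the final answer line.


E = 13, F = 0, G = 121/64 at the point
E_s = -16, E_t = 0, F_s = 0, F_t = 0, G_s = -11/2, G_t = 0
EG - F^2 = 1573/64;  g^inv = (64/1573) * [[121/64, 0], [0, 13]]
first-kind symbols [ij,l] = (1/2)(d_i g_jl + d_j g_il - d_l g_ij): [ss,s] = E_s/2 = -8, [ss,t] = F_s - E_t/2 = 0, [st,s] = E_t/2 = 0, [st,t] = G_s/2 = -11/4, [tt,s] = F_t - G_s/2 = 11/4, [tt,t] = G_t/2 = 0
Gamma^s_ij = (G*[ij,s] - F*[ij,t])/(EG - F^2), Gamma^t_ij = (E*[ij,t] - F*[ij,s])/(EG - F^2)

Answer: Gamma_sss = -8/13, Gamma_sst = 0, Gamma_stt = 11/52, Gamma_tss = 0, Gamma_tst = -16/11, Gamma_ttt = 0
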